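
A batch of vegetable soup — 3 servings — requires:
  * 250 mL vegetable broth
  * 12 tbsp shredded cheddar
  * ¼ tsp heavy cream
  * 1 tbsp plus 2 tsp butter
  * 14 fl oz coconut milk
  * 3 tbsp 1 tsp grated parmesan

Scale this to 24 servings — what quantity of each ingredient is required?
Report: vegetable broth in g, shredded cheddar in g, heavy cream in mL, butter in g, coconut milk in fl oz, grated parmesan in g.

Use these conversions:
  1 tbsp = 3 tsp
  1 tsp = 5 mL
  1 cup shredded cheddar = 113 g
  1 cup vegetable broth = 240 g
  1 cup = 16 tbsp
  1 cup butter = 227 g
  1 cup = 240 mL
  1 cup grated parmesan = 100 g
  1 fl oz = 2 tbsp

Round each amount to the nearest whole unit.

vegetable broth: 2000 g; shredded cheddar: 678 g; heavy cream: 10 mL; butter: 189 g; coconut milk: 112 fl oz; grated parmesan: 167 g

Scaling factor: 24/3 = 8.
vegetable broth: 250 mL × 8 ÷ 240 mL/cup × 240 g/cup = 2000 g
shredded cheddar: 12 tbsp × 8 ÷ 16 tbsp/cup × 113 g/cup = 678 g
heavy cream: 0.25 tsp × 8 × 5 mL/tsp = 10 mL
butter: (1 tbsp + 2 tsp = 5/3 tbsp) × 8 ÷ 16 tbsp/cup × 227 g/cup ≈ 189 g
coconut milk: 14 fl oz × 8 = 112 fl oz
grated parmesan: (3 tbsp + 1 tsp = 10/3 tbsp) × 8 ÷ 16 tbsp/cup × 100 g/cup ≈ 167 g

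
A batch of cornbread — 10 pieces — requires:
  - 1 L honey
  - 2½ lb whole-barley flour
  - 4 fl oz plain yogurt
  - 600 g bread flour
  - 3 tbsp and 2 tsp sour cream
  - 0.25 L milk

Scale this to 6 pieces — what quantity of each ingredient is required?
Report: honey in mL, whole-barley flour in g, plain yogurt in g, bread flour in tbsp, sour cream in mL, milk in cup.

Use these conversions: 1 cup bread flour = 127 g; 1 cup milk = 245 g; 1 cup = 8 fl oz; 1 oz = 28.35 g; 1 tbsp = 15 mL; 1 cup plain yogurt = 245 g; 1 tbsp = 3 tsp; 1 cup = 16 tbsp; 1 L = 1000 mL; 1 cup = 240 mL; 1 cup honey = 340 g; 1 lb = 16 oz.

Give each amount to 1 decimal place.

honey: 600.0 mL; whole-barley flour: 680.4 g; plain yogurt: 73.5 g; bread flour: 45.4 tbsp; sour cream: 33.0 mL; milk: 0.6 cup

Scaling factor: 6/10 = 3/5 = 0.6.
honey: 1 L × 3/5 × 1000 mL/L = 600.0 mL
whole-barley flour: 2.5 lb × 3/5 × 16 oz/lb × 28.35 g/oz = 680.4 g
plain yogurt: 4 fl oz × 3/5 ÷ 8 fl oz/cup × 245 g/cup = 73.5 g
bread flour: 600 g × 3/5 ÷ 127 g/cup × 16 tbsp/cup ≈ 45.4 tbsp
sour cream: (3 tbsp + 2 tsp = 11/3 tbsp) × 3/5 × 15 mL/tbsp = 33.0 mL
milk: 0.25 L × 3/5 × 1000 mL/L ÷ 240 mL/cup ≈ 0.6 cup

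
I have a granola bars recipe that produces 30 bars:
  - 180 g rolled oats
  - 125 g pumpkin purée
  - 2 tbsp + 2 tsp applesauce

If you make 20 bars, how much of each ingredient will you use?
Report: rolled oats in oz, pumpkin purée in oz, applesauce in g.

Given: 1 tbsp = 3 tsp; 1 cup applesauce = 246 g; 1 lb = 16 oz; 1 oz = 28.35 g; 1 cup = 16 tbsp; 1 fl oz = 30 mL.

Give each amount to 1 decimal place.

Scaling factor: 20/30 = 2/3.
rolled oats: 180 g × 2/3 ÷ 28.35 g/oz ≈ 4.2 oz
pumpkin purée: 125 g × 2/3 ÷ 28.35 g/oz ≈ 2.9 oz
applesauce: (2 tbsp + 2 tsp = 8/3 tbsp) × 2/3 ÷ 16 tbsp/cup × 246 g/cup ≈ 27.3 g

rolled oats: 4.2 oz; pumpkin purée: 2.9 oz; applesauce: 27.3 g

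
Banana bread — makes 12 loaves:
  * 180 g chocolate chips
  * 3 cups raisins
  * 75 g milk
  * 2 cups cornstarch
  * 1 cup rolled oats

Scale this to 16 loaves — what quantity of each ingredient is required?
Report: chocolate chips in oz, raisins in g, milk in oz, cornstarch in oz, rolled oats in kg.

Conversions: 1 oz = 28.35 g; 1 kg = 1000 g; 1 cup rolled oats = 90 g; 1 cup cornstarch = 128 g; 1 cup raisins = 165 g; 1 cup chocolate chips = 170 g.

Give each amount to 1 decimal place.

Scaling factor: 16/12 = 4/3.
chocolate chips: 180 g × 4/3 ÷ 28.35 g/oz ≈ 8.5 oz
raisins: 3 cup × 4/3 × 165 g/cup = 660.0 g
milk: 75 g × 4/3 ÷ 28.35 g/oz ≈ 3.5 oz
cornstarch: 2 cup × 4/3 × 128 g/cup ÷ 28.35 g/oz ≈ 12.0 oz
rolled oats: 1 cup × 4/3 × 90 g/cup ÷ 1000 g/kg ≈ 0.1 kg

chocolate chips: 8.5 oz; raisins: 660.0 g; milk: 3.5 oz; cornstarch: 12.0 oz; rolled oats: 0.1 kg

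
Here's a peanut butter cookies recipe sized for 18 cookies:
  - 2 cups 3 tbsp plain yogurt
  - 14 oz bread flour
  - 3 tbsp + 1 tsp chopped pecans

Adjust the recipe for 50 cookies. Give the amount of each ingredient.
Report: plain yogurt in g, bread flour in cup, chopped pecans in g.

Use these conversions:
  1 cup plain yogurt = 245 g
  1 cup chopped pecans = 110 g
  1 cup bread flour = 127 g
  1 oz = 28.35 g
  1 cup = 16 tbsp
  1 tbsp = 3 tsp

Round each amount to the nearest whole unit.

Scaling factor: 50/18 = 25/9.
plain yogurt: (2 cup + 3 tbsp = 2.1875 cup) × 25/9 × 245 g/cup ≈ 1489 g
bread flour: 14 oz × 25/9 × 28.35 g/oz ÷ 127 g/cup ≈ 9 cup
chopped pecans: (3 tbsp + 1 tsp = 10/3 tbsp) × 25/9 ÷ 16 tbsp/cup × 110 g/cup ≈ 64 g

plain yogurt: 1489 g; bread flour: 9 cup; chopped pecans: 64 g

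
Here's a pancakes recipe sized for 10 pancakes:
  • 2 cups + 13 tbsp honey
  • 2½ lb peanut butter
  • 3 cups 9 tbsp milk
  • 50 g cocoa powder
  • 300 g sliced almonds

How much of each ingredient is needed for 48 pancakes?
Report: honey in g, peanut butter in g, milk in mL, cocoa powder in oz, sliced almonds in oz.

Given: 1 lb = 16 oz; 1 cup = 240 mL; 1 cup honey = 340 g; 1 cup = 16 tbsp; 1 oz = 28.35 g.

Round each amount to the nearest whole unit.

honey: 4590 g; peanut butter: 5443 g; milk: 4104 mL; cocoa powder: 8 oz; sliced almonds: 51 oz

Scaling factor: 48/10 = 24/5 = 4.8.
honey: (2 cup + 13 tbsp = 2.8125 cup) × 24/5 × 340 g/cup = 4590 g
peanut butter: 2.5 lb × 24/5 × 16 oz/lb × 28.35 g/oz ≈ 5443 g
milk: (3 cup + 9 tbsp = 3.5625 cup) × 24/5 × 240 mL/cup = 4104 mL
cocoa powder: 50 g × 24/5 ÷ 28.35 g/oz ≈ 8 oz
sliced almonds: 300 g × 24/5 ÷ 28.35 g/oz ≈ 51 oz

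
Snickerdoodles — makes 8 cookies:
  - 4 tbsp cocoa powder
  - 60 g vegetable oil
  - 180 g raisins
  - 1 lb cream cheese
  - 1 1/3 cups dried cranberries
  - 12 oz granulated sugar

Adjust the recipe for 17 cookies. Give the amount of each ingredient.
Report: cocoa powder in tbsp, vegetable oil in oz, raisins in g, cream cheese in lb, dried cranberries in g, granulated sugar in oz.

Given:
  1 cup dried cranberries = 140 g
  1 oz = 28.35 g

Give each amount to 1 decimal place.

cocoa powder: 8.5 tbsp; vegetable oil: 4.5 oz; raisins: 382.5 g; cream cheese: 2.1 lb; dried cranberries: 396.7 g; granulated sugar: 25.5 oz

Scaling factor: 17/8 = 2.125.
cocoa powder: 4 tbsp × 17/8 = 8.5 tbsp
vegetable oil: 60 g × 17/8 ÷ 28.35 g/oz ≈ 4.5 oz
raisins: 180 g × 17/8 = 382.5 g
cream cheese: 1 lb × 17/8 ≈ 2.1 lb
dried cranberries: 4/3 cup × 17/8 × 140 g/cup ≈ 396.7 g
granulated sugar: 12 oz × 17/8 = 25.5 oz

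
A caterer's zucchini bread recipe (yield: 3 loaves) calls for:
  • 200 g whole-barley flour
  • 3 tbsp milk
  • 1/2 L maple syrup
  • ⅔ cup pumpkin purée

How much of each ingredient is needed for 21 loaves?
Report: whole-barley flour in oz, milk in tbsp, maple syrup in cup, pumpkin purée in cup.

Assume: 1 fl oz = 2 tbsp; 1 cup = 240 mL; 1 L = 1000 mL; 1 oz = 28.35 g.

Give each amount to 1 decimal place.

Scaling factor: 21/3 = 7.
whole-barley flour: 200 g × 7 ÷ 28.35 g/oz ≈ 49.4 oz
milk: 3 tbsp × 7 = 21.0 tbsp
maple syrup: 0.5 L × 7 × 1000 mL/L ÷ 240 mL/cup ≈ 14.6 cup
pumpkin purée: 2/3 cup × 7 ≈ 4.7 cup

whole-barley flour: 49.4 oz; milk: 21.0 tbsp; maple syrup: 14.6 cup; pumpkin purée: 4.7 cup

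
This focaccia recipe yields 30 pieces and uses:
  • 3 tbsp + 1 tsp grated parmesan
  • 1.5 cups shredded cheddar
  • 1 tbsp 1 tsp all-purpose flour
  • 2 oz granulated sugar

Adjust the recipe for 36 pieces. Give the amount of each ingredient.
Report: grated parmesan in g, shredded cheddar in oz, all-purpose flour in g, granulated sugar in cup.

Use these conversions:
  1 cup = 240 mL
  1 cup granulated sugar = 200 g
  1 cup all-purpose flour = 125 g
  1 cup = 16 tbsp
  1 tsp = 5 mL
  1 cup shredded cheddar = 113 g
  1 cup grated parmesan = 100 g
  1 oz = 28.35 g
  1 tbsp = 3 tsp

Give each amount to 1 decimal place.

Scaling factor: 36/30 = 6/5 = 1.2.
grated parmesan: (3 tbsp + 1 tsp = 10/3 tbsp) × 6/5 ÷ 16 tbsp/cup × 100 g/cup = 25.0 g
shredded cheddar: 1.5 cup × 6/5 × 113 g/cup ÷ 28.35 g/oz ≈ 7.2 oz
all-purpose flour: (1 tbsp + 1 tsp = 4/3 tbsp) × 6/5 ÷ 16 tbsp/cup × 125 g/cup = 12.5 g
granulated sugar: 2 oz × 6/5 × 28.35 g/oz ÷ 200 g/cup ≈ 0.3 cup

grated parmesan: 25.0 g; shredded cheddar: 7.2 oz; all-purpose flour: 12.5 g; granulated sugar: 0.3 cup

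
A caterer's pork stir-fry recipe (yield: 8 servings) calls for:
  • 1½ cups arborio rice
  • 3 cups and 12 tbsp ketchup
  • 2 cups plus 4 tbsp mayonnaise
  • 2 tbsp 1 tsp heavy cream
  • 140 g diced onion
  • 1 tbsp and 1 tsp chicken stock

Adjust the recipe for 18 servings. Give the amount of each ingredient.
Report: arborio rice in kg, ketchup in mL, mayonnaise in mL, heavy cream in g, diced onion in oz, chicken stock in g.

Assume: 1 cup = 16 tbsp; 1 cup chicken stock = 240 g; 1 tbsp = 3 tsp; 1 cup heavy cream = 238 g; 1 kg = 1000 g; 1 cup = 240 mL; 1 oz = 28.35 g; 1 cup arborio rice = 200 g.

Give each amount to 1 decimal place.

arborio rice: 0.7 kg; ketchup: 2025.0 mL; mayonnaise: 1215.0 mL; heavy cream: 78.1 g; diced onion: 11.1 oz; chicken stock: 45.0 g

Scaling factor: 18/8 = 9/4 = 2.25.
arborio rice: 1.5 cup × 9/4 × 200 g/cup ÷ 1000 g/kg ≈ 0.7 kg
ketchup: (3 cup + 12 tbsp = 3.75 cup) × 9/4 × 240 mL/cup = 2025.0 mL
mayonnaise: (2 cup + 4 tbsp = 2.25 cup) × 9/4 × 240 mL/cup = 1215.0 mL
heavy cream: (2 tbsp + 1 tsp = 7/3 tbsp) × 9/4 ÷ 16 tbsp/cup × 238 g/cup ≈ 78.1 g
diced onion: 140 g × 9/4 ÷ 28.35 g/oz ≈ 11.1 oz
chicken stock: (1 tbsp + 1 tsp = 4/3 tbsp) × 9/4 ÷ 16 tbsp/cup × 240 g/cup = 45.0 g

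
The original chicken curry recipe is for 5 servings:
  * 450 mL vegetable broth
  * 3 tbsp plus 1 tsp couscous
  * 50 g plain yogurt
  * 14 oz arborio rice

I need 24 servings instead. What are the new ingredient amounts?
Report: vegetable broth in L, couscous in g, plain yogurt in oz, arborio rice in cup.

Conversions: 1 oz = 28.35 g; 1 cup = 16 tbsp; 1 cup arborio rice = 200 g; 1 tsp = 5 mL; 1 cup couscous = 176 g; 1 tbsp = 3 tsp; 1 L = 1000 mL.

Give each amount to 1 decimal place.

Scaling factor: 24/5 = 4.8.
vegetable broth: 450 mL × 24/5 ÷ 1000 mL/L ≈ 2.2 L
couscous: (3 tbsp + 1 tsp = 10/3 tbsp) × 24/5 ÷ 16 tbsp/cup × 176 g/cup = 176.0 g
plain yogurt: 50 g × 24/5 ÷ 28.35 g/oz ≈ 8.5 oz
arborio rice: 14 oz × 24/5 × 28.35 g/oz ÷ 200 g/cup ≈ 9.5 cup

vegetable broth: 2.2 L; couscous: 176.0 g; plain yogurt: 8.5 oz; arborio rice: 9.5 cup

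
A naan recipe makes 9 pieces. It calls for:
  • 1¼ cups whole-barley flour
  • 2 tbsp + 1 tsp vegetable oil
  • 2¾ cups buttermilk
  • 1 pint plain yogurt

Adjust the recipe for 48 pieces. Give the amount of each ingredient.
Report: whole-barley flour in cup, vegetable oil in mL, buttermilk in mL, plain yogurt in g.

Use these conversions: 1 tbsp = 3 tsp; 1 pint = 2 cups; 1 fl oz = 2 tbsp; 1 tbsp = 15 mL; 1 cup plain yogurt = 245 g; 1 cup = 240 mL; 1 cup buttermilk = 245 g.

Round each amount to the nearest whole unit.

Scaling factor: 48/9 = 16/3.
whole-barley flour: 1.25 cup × 16/3 ≈ 7 cup
vegetable oil: (2 tbsp + 1 tsp = 7/3 tbsp) × 16/3 × 15 mL/tbsp ≈ 187 mL
buttermilk: 2.75 cup × 16/3 × 240 mL/cup = 3520 mL
plain yogurt: 1 pint × 16/3 × 2 cup/pint × 245 g/cup ≈ 2613 g

whole-barley flour: 7 cup; vegetable oil: 187 mL; buttermilk: 3520 mL; plain yogurt: 2613 g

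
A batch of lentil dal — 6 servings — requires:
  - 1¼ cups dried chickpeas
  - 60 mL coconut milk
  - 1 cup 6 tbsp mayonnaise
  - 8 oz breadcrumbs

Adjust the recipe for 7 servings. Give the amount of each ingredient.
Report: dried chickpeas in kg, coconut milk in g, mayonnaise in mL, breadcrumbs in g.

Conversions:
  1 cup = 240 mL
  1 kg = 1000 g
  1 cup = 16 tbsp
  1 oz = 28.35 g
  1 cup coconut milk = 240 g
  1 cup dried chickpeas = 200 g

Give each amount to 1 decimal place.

dried chickpeas: 0.3 kg; coconut milk: 70.0 g; mayonnaise: 385.0 mL; breadcrumbs: 264.6 g

Scaling factor: 7/6.
dried chickpeas: 1.25 cup × 7/6 × 200 g/cup ÷ 1000 g/kg ≈ 0.3 kg
coconut milk: 60 mL × 7/6 ÷ 240 mL/cup × 240 g/cup = 70.0 g
mayonnaise: (1 cup + 6 tbsp = 1.375 cup) × 7/6 × 240 mL/cup = 385.0 mL
breadcrumbs: 8 oz × 7/6 × 28.35 g/oz = 264.6 g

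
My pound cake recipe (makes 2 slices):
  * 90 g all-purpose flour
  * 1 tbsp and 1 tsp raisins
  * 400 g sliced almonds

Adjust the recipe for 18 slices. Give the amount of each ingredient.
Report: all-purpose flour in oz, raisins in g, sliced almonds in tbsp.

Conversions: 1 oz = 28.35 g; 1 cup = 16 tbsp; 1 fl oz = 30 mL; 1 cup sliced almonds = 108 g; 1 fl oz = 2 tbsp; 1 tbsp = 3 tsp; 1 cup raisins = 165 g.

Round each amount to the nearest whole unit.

all-purpose flour: 29 oz; raisins: 124 g; sliced almonds: 533 tbsp

Scaling factor: 18/2 = 9.
all-purpose flour: 90 g × 9 ÷ 28.35 g/oz ≈ 29 oz
raisins: (1 tbsp + 1 tsp = 4/3 tbsp) × 9 ÷ 16 tbsp/cup × 165 g/cup ≈ 124 g
sliced almonds: 400 g × 9 ÷ 108 g/cup × 16 tbsp/cup ≈ 533 tbsp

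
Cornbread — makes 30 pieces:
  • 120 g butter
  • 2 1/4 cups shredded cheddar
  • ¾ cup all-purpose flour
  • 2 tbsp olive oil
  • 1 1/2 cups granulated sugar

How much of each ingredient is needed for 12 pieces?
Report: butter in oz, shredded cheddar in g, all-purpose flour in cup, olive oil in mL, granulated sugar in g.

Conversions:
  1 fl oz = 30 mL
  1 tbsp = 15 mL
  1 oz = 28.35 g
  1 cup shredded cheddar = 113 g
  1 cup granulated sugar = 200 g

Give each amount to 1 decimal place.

Scaling factor: 12/30 = 2/5 = 0.4.
butter: 120 g × 2/5 ÷ 28.35 g/oz ≈ 1.7 oz
shredded cheddar: 2.25 cup × 2/5 × 113 g/cup = 101.7 g
all-purpose flour: 0.75 cup × 2/5 = 0.3 cup
olive oil: 2 tbsp × 2/5 × 15 mL/tbsp = 12.0 mL
granulated sugar: 1.5 cup × 2/5 × 200 g/cup = 120.0 g

butter: 1.7 oz; shredded cheddar: 101.7 g; all-purpose flour: 0.3 cup; olive oil: 12.0 mL; granulated sugar: 120.0 g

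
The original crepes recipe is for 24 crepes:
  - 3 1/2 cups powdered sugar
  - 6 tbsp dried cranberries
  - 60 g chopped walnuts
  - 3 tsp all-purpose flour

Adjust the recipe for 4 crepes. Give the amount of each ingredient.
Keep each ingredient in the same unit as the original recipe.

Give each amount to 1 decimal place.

Scaling factor: 4/24 = 1/6.
powdered sugar: 3.5 cup × 1/6 ≈ 0.6 cup
dried cranberries: 6 tbsp × 1/6 = 1.0 tbsp
chopped walnuts: 60 g × 1/6 = 10.0 g
all-purpose flour: 3 tsp × 1/6 = 0.5 tsp

powdered sugar: 0.6 cup; dried cranberries: 1.0 tbsp; chopped walnuts: 10.0 g; all-purpose flour: 0.5 tsp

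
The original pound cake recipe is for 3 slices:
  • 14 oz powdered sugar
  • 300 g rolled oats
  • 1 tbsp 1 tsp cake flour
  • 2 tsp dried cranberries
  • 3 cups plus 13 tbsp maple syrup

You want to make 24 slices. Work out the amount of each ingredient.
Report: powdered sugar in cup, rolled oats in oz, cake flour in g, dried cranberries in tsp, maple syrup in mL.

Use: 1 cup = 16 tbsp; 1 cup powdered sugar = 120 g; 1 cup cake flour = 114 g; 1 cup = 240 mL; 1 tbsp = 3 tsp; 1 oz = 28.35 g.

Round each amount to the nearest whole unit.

Scaling factor: 24/3 = 8.
powdered sugar: 14 oz × 8 × 28.35 g/oz ÷ 120 g/cup ≈ 26 cup
rolled oats: 300 g × 8 ÷ 28.35 g/oz ≈ 85 oz
cake flour: (1 tbsp + 1 tsp = 4/3 tbsp) × 8 ÷ 16 tbsp/cup × 114 g/cup = 76 g
dried cranberries: 2 tsp × 8 = 16 tsp
maple syrup: (3 cup + 13 tbsp = 3.8125 cup) × 8 × 240 mL/cup = 7320 mL

powdered sugar: 26 cup; rolled oats: 85 oz; cake flour: 76 g; dried cranberries: 16 tsp; maple syrup: 7320 mL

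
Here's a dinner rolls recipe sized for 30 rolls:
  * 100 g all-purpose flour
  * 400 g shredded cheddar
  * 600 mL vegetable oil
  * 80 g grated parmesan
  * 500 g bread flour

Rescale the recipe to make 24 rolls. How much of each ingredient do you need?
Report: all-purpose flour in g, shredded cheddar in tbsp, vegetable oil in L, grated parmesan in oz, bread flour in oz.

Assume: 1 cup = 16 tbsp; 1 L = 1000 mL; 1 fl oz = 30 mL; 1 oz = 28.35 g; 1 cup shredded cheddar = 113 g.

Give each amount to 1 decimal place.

Scaling factor: 24/30 = 4/5 = 0.8.
all-purpose flour: 100 g × 4/5 = 80.0 g
shredded cheddar: 400 g × 4/5 ÷ 113 g/cup × 16 tbsp/cup ≈ 45.3 tbsp
vegetable oil: 600 mL × 4/5 ÷ 1000 mL/L ≈ 0.5 L
grated parmesan: 80 g × 4/5 ÷ 28.35 g/oz ≈ 2.3 oz
bread flour: 500 g × 4/5 ÷ 28.35 g/oz ≈ 14.1 oz

all-purpose flour: 80.0 g; shredded cheddar: 45.3 tbsp; vegetable oil: 0.5 L; grated parmesan: 2.3 oz; bread flour: 14.1 oz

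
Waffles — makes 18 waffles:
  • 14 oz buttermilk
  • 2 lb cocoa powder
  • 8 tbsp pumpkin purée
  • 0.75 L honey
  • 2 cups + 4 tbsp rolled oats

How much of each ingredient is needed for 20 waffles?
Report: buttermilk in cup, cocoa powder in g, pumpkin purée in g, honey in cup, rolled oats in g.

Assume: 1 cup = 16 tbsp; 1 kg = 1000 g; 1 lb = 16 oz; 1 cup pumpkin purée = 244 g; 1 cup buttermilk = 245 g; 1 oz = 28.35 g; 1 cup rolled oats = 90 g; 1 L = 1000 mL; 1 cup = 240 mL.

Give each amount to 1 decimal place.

buttermilk: 1.8 cup; cocoa powder: 1008.0 g; pumpkin purée: 135.6 g; honey: 3.5 cup; rolled oats: 225.0 g

Scaling factor: 20/18 = 10/9.
buttermilk: 14 oz × 10/9 × 28.35 g/oz ÷ 245 g/cup = 1.8 cup
cocoa powder: 2 lb × 10/9 × 16 oz/lb × 28.35 g/oz = 1008.0 g
pumpkin purée: 8 tbsp × 10/9 ÷ 16 tbsp/cup × 244 g/cup ≈ 135.6 g
honey: 0.75 L × 10/9 × 1000 mL/L ÷ 240 mL/cup ≈ 3.5 cup
rolled oats: (2 cup + 4 tbsp = 2.25 cup) × 10/9 × 90 g/cup = 225.0 g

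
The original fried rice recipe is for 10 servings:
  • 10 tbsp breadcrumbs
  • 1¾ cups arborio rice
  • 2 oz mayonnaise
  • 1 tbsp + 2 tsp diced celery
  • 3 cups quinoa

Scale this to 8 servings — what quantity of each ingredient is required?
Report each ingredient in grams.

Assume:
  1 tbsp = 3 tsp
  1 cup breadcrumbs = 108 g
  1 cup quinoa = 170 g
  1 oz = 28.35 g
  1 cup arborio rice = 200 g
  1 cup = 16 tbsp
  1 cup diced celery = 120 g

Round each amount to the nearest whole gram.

Scaling factor: 8/10 = 4/5 = 0.8.
breadcrumbs: 10 tbsp × 4/5 ÷ 16 tbsp/cup × 108 g/cup = 54 g
arborio rice: 1.75 cup × 4/5 × 200 g/cup = 280 g
mayonnaise: 2 oz × 4/5 × 28.35 g/oz ≈ 45 g
diced celery: (1 tbsp + 2 tsp = 5/3 tbsp) × 4/5 ÷ 16 tbsp/cup × 120 g/cup = 10 g
quinoa: 3 cup × 4/5 × 170 g/cup = 408 g

breadcrumbs: 54 g; arborio rice: 280 g; mayonnaise: 45 g; diced celery: 10 g; quinoa: 408 g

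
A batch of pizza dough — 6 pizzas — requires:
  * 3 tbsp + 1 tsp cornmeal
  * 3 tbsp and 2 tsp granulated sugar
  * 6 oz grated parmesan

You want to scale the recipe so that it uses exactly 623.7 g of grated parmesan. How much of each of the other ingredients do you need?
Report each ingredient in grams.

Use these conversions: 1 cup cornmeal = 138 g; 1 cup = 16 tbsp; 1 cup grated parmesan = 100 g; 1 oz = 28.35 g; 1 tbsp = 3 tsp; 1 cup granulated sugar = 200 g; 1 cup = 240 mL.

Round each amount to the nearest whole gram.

cornmeal: 105 g; granulated sugar: 168 g

The original recipe has 170.1 g of grated parmesan, so the scaling factor is 623.7 ÷ 170.1 = 11/3.
cornmeal: (3 tbsp + 1 tsp = 10/3 tbsp) × 11/3 ÷ 16 tbsp/cup × 138 g/cup ≈ 105 g
granulated sugar: (3 tbsp + 2 tsp = 11/3 tbsp) × 11/3 ÷ 16 tbsp/cup × 200 g/cup ≈ 168 g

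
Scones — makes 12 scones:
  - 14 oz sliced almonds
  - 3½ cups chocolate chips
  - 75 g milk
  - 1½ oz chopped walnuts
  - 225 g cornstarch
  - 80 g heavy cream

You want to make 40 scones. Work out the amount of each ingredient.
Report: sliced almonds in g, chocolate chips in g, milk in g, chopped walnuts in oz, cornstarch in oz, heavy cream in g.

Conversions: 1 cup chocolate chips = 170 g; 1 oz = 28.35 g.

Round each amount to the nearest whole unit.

Scaling factor: 40/12 = 10/3.
sliced almonds: 14 oz × 10/3 × 28.35 g/oz = 1323 g
chocolate chips: 3.5 cup × 10/3 × 170 g/cup ≈ 1983 g
milk: 75 g × 10/3 = 250 g
chopped walnuts: 1.5 oz × 10/3 = 5 oz
cornstarch: 225 g × 10/3 ÷ 28.35 g/oz ≈ 26 oz
heavy cream: 80 g × 10/3 ≈ 267 g

sliced almonds: 1323 g; chocolate chips: 1983 g; milk: 250 g; chopped walnuts: 5 oz; cornstarch: 26 oz; heavy cream: 267 g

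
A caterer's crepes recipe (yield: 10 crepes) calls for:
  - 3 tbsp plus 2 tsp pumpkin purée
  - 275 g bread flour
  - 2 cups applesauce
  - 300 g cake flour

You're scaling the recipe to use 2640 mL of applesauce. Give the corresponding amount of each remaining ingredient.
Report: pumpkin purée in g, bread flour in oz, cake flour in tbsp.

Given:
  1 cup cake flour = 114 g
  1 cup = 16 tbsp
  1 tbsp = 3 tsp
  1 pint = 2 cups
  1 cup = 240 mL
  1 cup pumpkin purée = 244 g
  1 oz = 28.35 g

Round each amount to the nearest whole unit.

pumpkin purée: 308 g; bread flour: 53 oz; cake flour: 232 tbsp

The original recipe has 480 mL of applesauce, so the scaling factor is 2640 ÷ 480 = 11/2 = 5.5.
pumpkin purée: (3 tbsp + 2 tsp = 11/3 tbsp) × 11/2 ÷ 16 tbsp/cup × 244 g/cup ≈ 308 g
bread flour: 275 g × 11/2 ÷ 28.35 g/oz ≈ 53 oz
cake flour: 300 g × 11/2 ÷ 114 g/cup × 16 tbsp/cup ≈ 232 tbsp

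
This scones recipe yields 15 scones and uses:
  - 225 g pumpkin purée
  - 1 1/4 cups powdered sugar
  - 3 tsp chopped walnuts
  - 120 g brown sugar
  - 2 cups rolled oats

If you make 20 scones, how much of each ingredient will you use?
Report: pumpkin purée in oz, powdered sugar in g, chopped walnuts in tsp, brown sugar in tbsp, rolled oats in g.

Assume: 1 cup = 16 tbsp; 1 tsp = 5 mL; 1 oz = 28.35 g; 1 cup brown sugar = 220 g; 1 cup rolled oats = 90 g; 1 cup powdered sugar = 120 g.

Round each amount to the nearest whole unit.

pumpkin purée: 11 oz; powdered sugar: 200 g; chopped walnuts: 4 tsp; brown sugar: 12 tbsp; rolled oats: 240 g

Scaling factor: 20/15 = 4/3.
pumpkin purée: 225 g × 4/3 ÷ 28.35 g/oz ≈ 11 oz
powdered sugar: 1.25 cup × 4/3 × 120 g/cup = 200 g
chopped walnuts: 3 tsp × 4/3 = 4 tsp
brown sugar: 120 g × 4/3 ÷ 220 g/cup × 16 tbsp/cup ≈ 12 tbsp
rolled oats: 2 cup × 4/3 × 90 g/cup = 240 g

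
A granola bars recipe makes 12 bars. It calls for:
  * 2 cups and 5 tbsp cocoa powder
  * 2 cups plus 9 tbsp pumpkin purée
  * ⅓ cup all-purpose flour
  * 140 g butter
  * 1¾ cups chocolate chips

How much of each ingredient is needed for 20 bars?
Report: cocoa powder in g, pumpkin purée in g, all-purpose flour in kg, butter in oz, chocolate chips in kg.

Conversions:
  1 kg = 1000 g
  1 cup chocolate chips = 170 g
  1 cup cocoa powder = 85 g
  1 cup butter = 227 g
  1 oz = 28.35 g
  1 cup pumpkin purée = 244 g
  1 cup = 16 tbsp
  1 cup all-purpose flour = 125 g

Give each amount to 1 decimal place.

cocoa powder: 327.6 g; pumpkin purée: 1042.1 g; all-purpose flour: 0.1 kg; butter: 8.2 oz; chocolate chips: 0.5 kg

Scaling factor: 20/12 = 5/3.
cocoa powder: (2 cup + 5 tbsp = 2.3125 cup) × 5/3 × 85 g/cup ≈ 327.6 g
pumpkin purée: (2 cup + 9 tbsp = 2.5625 cup) × 5/3 × 244 g/cup ≈ 1042.1 g
all-purpose flour: 1/3 cup × 5/3 × 125 g/cup ÷ 1000 g/kg ≈ 0.1 kg
butter: 140 g × 5/3 ÷ 28.35 g/oz ≈ 8.2 oz
chocolate chips: 1.75 cup × 5/3 × 170 g/cup ÷ 1000 g/kg ≈ 0.5 kg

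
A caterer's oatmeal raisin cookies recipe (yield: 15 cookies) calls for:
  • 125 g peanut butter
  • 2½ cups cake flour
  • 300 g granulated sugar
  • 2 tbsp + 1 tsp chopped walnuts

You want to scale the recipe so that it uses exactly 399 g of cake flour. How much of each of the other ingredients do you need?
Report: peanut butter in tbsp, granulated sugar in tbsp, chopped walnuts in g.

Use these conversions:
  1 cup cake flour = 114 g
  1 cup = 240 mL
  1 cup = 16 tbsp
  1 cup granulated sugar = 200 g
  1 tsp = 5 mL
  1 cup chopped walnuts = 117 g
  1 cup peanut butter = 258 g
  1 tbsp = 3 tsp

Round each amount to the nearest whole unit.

The original recipe has 285 g of cake flour, so the scaling factor is 399 ÷ 285 = 7/5 = 1.4.
peanut butter: 125 g × 7/5 ÷ 258 g/cup × 16 tbsp/cup ≈ 11 tbsp
granulated sugar: 300 g × 7/5 ÷ 200 g/cup × 16 tbsp/cup ≈ 34 tbsp
chopped walnuts: (2 tbsp + 1 tsp = 7/3 tbsp) × 7/5 ÷ 16 tbsp/cup × 117 g/cup ≈ 24 g

peanut butter: 11 tbsp; granulated sugar: 34 tbsp; chopped walnuts: 24 g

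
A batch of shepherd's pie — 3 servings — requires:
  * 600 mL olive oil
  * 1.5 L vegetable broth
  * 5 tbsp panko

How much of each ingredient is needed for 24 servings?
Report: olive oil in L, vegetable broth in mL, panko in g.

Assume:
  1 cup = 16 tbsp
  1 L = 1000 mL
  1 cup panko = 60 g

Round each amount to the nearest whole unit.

olive oil: 5 L; vegetable broth: 12000 mL; panko: 150 g

Scaling factor: 24/3 = 8.
olive oil: 600 mL × 8 ÷ 1000 mL/L ≈ 5 L
vegetable broth: 1.5 L × 8 × 1000 mL/L = 12000 mL
panko: 5 tbsp × 8 ÷ 16 tbsp/cup × 60 g/cup = 150 g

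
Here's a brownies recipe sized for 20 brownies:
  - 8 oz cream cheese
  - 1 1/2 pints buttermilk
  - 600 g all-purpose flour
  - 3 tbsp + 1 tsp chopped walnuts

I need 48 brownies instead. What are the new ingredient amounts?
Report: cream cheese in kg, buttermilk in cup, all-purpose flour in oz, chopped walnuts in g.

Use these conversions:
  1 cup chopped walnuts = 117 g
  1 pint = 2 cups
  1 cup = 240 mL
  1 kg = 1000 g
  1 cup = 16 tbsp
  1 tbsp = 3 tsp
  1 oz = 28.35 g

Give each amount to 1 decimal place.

cream cheese: 0.5 kg; buttermilk: 7.2 cup; all-purpose flour: 50.8 oz; chopped walnuts: 58.5 g

Scaling factor: 48/20 = 12/5 = 2.4.
cream cheese: 8 oz × 12/5 × 28.35 g/oz ÷ 1000 g/kg ≈ 0.5 kg
buttermilk: 1.5 pint × 12/5 × 2 cup/pint = 7.2 cup
all-purpose flour: 600 g × 12/5 ÷ 28.35 g/oz ≈ 50.8 oz
chopped walnuts: (3 tbsp + 1 tsp = 10/3 tbsp) × 12/5 ÷ 16 tbsp/cup × 117 g/cup = 58.5 g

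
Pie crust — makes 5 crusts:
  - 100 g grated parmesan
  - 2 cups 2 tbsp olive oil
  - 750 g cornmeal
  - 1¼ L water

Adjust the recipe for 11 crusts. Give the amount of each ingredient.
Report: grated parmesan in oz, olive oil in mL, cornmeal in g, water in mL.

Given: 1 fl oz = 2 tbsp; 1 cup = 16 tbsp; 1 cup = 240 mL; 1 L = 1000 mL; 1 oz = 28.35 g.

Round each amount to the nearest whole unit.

grated parmesan: 8 oz; olive oil: 1122 mL; cornmeal: 1650 g; water: 2750 mL

Scaling factor: 11/5 = 2.2.
grated parmesan: 100 g × 11/5 ÷ 28.35 g/oz ≈ 8 oz
olive oil: (2 cup + 2 tbsp = 2.125 cup) × 11/5 × 240 mL/cup = 1122 mL
cornmeal: 750 g × 11/5 = 1650 g
water: 1.25 L × 11/5 × 1000 mL/L = 2750 mL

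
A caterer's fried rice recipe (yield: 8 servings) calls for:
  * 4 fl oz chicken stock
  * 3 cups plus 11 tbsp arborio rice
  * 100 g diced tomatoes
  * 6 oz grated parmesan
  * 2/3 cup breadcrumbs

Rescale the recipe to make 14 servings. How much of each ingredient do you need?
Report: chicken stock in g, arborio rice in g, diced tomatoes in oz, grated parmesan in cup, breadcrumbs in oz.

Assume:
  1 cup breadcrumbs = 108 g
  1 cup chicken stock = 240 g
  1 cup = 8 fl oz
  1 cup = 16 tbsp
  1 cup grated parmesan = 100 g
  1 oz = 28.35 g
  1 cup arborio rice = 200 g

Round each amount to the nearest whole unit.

chicken stock: 210 g; arborio rice: 1291 g; diced tomatoes: 6 oz; grated parmesan: 3 cup; breadcrumbs: 4 oz

Scaling factor: 14/8 = 7/4 = 1.75.
chicken stock: 4 fl oz × 7/4 ÷ 8 fl oz/cup × 240 g/cup = 210 g
arborio rice: (3 cup + 11 tbsp = 3.6875 cup) × 7/4 × 200 g/cup ≈ 1291 g
diced tomatoes: 100 g × 7/4 ÷ 28.35 g/oz ≈ 6 oz
grated parmesan: 6 oz × 7/4 × 28.35 g/oz ÷ 100 g/cup ≈ 3 cup
breadcrumbs: 2/3 cup × 7/4 × 108 g/cup ÷ 28.35 g/oz ≈ 4 oz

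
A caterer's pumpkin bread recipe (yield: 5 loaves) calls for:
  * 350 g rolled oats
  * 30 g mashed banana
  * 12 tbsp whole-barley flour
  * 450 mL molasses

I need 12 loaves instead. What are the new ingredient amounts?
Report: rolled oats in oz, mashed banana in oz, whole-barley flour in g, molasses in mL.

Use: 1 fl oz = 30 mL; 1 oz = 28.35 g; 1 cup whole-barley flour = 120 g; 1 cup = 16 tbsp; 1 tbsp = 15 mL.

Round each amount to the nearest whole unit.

rolled oats: 30 oz; mashed banana: 3 oz; whole-barley flour: 216 g; molasses: 1080 mL

Scaling factor: 12/5 = 2.4.
rolled oats: 350 g × 12/5 ÷ 28.35 g/oz ≈ 30 oz
mashed banana: 30 g × 12/5 ÷ 28.35 g/oz ≈ 3 oz
whole-barley flour: 12 tbsp × 12/5 ÷ 16 tbsp/cup × 120 g/cup = 216 g
molasses: 450 mL × 12/5 = 1080 mL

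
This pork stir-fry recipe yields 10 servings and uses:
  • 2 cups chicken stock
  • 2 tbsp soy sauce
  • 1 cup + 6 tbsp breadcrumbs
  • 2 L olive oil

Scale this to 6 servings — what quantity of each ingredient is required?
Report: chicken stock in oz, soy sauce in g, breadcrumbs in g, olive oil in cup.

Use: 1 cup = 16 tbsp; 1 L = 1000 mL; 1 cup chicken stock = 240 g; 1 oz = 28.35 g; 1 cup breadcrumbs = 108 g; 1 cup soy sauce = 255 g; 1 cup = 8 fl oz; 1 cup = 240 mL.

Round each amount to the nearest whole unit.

Scaling factor: 6/10 = 3/5 = 0.6.
chicken stock: 2 cup × 3/5 × 240 g/cup ÷ 28.35 g/oz ≈ 10 oz
soy sauce: 2 tbsp × 3/5 ÷ 16 tbsp/cup × 255 g/cup ≈ 19 g
breadcrumbs: (1 cup + 6 tbsp = 1.375 cup) × 3/5 × 108 g/cup ≈ 89 g
olive oil: 2 L × 3/5 × 1000 mL/L ÷ 240 mL/cup = 5 cup

chicken stock: 10 oz; soy sauce: 19 g; breadcrumbs: 89 g; olive oil: 5 cup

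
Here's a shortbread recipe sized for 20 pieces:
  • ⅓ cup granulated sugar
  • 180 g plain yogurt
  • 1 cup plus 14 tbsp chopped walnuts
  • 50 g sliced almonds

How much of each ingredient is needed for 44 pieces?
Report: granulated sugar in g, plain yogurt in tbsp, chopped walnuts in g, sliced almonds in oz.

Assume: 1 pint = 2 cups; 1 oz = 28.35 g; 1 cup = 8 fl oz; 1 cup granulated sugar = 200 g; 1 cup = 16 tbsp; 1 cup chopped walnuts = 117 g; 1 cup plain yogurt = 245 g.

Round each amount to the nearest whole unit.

Scaling factor: 44/20 = 11/5 = 2.2.
granulated sugar: 1/3 cup × 11/5 × 200 g/cup ≈ 147 g
plain yogurt: 180 g × 11/5 ÷ 245 g/cup × 16 tbsp/cup ≈ 26 tbsp
chopped walnuts: (1 cup + 14 tbsp = 1.875 cup) × 11/5 × 117 g/cup ≈ 483 g
sliced almonds: 50 g × 11/5 ÷ 28.35 g/oz ≈ 4 oz

granulated sugar: 147 g; plain yogurt: 26 tbsp; chopped walnuts: 483 g; sliced almonds: 4 oz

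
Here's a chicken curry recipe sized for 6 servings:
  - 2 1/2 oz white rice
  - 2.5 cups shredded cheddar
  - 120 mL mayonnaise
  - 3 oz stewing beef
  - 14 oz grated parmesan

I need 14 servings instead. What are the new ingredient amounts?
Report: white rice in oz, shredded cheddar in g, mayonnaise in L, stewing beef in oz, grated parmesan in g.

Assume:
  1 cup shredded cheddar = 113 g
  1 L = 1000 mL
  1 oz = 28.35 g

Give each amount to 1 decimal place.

Scaling factor: 14/6 = 7/3.
white rice: 2.5 oz × 7/3 ≈ 5.8 oz
shredded cheddar: 2.5 cup × 7/3 × 113 g/cup ≈ 659.2 g
mayonnaise: 120 mL × 7/3 ÷ 1000 mL/L ≈ 0.3 L
stewing beef: 3 oz × 7/3 = 7.0 oz
grated parmesan: 14 oz × 7/3 × 28.35 g/oz = 926.1 g

white rice: 5.8 oz; shredded cheddar: 659.2 g; mayonnaise: 0.3 L; stewing beef: 7.0 oz; grated parmesan: 926.1 g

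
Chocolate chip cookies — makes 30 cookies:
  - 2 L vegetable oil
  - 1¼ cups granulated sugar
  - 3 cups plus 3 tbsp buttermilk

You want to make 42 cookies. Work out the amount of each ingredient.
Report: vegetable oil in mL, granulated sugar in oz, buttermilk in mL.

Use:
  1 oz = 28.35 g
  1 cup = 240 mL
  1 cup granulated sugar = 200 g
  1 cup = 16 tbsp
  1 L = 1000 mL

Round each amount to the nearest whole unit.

Scaling factor: 42/30 = 7/5 = 1.4.
vegetable oil: 2 L × 7/5 × 1000 mL/L = 2800 mL
granulated sugar: 1.25 cup × 7/5 × 200 g/cup ÷ 28.35 g/oz ≈ 12 oz
buttermilk: (3 cup + 3 tbsp = 3.1875 cup) × 7/5 × 240 mL/cup = 1071 mL

vegetable oil: 2800 mL; granulated sugar: 12 oz; buttermilk: 1071 mL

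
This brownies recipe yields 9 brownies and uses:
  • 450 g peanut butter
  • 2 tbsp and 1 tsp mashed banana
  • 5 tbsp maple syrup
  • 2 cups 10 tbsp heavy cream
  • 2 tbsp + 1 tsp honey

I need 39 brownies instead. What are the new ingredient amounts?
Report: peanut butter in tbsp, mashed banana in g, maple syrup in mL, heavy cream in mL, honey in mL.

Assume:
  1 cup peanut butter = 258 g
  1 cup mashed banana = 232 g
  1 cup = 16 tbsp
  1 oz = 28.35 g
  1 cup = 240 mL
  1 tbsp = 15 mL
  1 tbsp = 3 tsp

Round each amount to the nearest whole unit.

Scaling factor: 39/9 = 13/3.
peanut butter: 450 g × 13/3 ÷ 258 g/cup × 16 tbsp/cup ≈ 121 tbsp
mashed banana: (2 tbsp + 1 tsp = 7/3 tbsp) × 13/3 ÷ 16 tbsp/cup × 232 g/cup ≈ 147 g
maple syrup: 5 tbsp × 13/3 × 15 mL/tbsp = 325 mL
heavy cream: (2 cup + 10 tbsp = 2.625 cup) × 13/3 × 240 mL/cup = 2730 mL
honey: (2 tbsp + 1 tsp = 7/3 tbsp) × 13/3 × 15 mL/tbsp ≈ 152 mL

peanut butter: 121 tbsp; mashed banana: 147 g; maple syrup: 325 mL; heavy cream: 2730 mL; honey: 152 mL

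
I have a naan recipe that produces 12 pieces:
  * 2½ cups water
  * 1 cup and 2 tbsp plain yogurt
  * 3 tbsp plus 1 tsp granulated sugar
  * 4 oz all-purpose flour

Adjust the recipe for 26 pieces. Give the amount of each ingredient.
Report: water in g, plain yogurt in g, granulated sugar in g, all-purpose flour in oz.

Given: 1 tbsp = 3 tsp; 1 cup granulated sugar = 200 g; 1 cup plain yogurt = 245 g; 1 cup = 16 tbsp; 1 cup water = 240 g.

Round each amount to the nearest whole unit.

water: 1300 g; plain yogurt: 597 g; granulated sugar: 90 g; all-purpose flour: 9 oz

Scaling factor: 26/12 = 13/6.
water: 2.5 cup × 13/6 × 240 g/cup = 1300 g
plain yogurt: (1 cup + 2 tbsp = 1.125 cup) × 13/6 × 245 g/cup ≈ 597 g
granulated sugar: (3 tbsp + 1 tsp = 10/3 tbsp) × 13/6 ÷ 16 tbsp/cup × 200 g/cup ≈ 90 g
all-purpose flour: 4 oz × 13/6 ≈ 9 oz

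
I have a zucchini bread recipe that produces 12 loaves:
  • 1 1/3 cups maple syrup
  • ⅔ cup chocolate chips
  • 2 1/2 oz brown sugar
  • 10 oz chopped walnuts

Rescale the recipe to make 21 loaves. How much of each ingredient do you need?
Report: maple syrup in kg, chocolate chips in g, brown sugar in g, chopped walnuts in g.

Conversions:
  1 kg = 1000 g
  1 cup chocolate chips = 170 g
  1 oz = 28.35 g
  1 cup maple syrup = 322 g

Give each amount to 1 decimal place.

Scaling factor: 21/12 = 7/4 = 1.75.
maple syrup: 4/3 cup × 7/4 × 322 g/cup ÷ 1000 g/kg ≈ 0.8 kg
chocolate chips: 2/3 cup × 7/4 × 170 g/cup ≈ 198.3 g
brown sugar: 2.5 oz × 7/4 × 28.35 g/oz ≈ 124.0 g
chopped walnuts: 10 oz × 7/4 × 28.35 g/oz ≈ 496.1 g

maple syrup: 0.8 kg; chocolate chips: 198.3 g; brown sugar: 124.0 g; chopped walnuts: 496.1 g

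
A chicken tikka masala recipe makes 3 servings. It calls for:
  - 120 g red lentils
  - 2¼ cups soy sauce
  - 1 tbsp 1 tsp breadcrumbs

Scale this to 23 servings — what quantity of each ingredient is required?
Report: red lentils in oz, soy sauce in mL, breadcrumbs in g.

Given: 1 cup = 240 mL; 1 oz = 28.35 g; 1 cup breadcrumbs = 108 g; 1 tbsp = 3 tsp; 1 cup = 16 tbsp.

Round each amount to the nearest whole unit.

red lentils: 32 oz; soy sauce: 4140 mL; breadcrumbs: 69 g

Scaling factor: 23/3.
red lentils: 120 g × 23/3 ÷ 28.35 g/oz ≈ 32 oz
soy sauce: 2.25 cup × 23/3 × 240 mL/cup = 4140 mL
breadcrumbs: (1 tbsp + 1 tsp = 4/3 tbsp) × 23/3 ÷ 16 tbsp/cup × 108 g/cup = 69 g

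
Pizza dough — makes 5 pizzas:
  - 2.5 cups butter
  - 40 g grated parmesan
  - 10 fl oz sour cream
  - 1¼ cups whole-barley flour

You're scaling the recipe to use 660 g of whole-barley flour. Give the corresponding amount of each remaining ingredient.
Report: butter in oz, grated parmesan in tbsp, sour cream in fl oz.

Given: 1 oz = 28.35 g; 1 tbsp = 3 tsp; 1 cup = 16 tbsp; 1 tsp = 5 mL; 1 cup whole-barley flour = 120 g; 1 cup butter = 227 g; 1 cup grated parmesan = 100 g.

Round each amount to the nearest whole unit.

The original recipe has 150 g of whole-barley flour, so the scaling factor is 660 ÷ 150 = 22/5 = 4.4.
butter: 2.5 cup × 22/5 × 227 g/cup ÷ 28.35 g/oz ≈ 88 oz
grated parmesan: 40 g × 22/5 ÷ 100 g/cup × 16 tbsp/cup ≈ 28 tbsp
sour cream: 10 fl oz × 22/5 = 44 fl oz

butter: 88 oz; grated parmesan: 28 tbsp; sour cream: 44 fl oz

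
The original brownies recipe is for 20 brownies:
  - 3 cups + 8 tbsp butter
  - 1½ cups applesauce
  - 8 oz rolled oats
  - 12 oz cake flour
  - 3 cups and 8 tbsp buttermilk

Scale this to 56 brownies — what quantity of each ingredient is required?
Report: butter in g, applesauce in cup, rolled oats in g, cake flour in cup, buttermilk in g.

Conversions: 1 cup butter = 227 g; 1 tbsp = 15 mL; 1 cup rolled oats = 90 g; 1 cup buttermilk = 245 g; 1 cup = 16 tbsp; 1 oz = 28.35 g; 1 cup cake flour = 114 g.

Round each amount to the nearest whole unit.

Scaling factor: 56/20 = 14/5 = 2.8.
butter: (3 cup + 8 tbsp = 3.5 cup) × 14/5 × 227 g/cup ≈ 2225 g
applesauce: 1.5 cup × 14/5 ≈ 4 cup
rolled oats: 8 oz × 14/5 × 28.35 g/oz ≈ 635 g
cake flour: 12 oz × 14/5 × 28.35 g/oz ÷ 114 g/cup ≈ 8 cup
buttermilk: (3 cup + 8 tbsp = 3.5 cup) × 14/5 × 245 g/cup = 2401 g

butter: 2225 g; applesauce: 4 cup; rolled oats: 635 g; cake flour: 8 cup; buttermilk: 2401 g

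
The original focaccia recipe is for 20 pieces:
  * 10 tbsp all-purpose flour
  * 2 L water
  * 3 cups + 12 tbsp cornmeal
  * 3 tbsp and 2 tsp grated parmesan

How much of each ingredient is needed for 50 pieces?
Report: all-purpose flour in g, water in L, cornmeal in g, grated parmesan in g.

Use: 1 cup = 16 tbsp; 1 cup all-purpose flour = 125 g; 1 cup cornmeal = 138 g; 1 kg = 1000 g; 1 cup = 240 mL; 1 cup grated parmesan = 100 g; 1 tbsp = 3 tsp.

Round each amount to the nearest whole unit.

all-purpose flour: 195 g; water: 5 L; cornmeal: 1294 g; grated parmesan: 57 g

Scaling factor: 50/20 = 5/2 = 2.5.
all-purpose flour: 10 tbsp × 5/2 ÷ 16 tbsp/cup × 125 g/cup ≈ 195 g
water: 2 L × 5/2 = 5 L
cornmeal: (3 cup + 12 tbsp = 3.75 cup) × 5/2 × 138 g/cup ≈ 1294 g
grated parmesan: (3 tbsp + 2 tsp = 11/3 tbsp) × 5/2 ÷ 16 tbsp/cup × 100 g/cup ≈ 57 g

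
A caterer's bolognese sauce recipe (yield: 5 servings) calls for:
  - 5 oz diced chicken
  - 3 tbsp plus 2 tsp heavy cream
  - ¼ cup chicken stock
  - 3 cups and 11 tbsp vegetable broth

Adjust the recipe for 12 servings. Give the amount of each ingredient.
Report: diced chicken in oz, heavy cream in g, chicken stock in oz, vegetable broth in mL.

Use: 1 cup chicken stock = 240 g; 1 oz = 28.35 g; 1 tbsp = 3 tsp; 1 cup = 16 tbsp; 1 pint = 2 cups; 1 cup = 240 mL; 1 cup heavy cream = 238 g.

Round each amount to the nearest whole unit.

Scaling factor: 12/5 = 2.4.
diced chicken: 5 oz × 12/5 = 12 oz
heavy cream: (3 tbsp + 2 tsp = 11/3 tbsp) × 12/5 ÷ 16 tbsp/cup × 238 g/cup ≈ 131 g
chicken stock: 0.25 cup × 12/5 × 240 g/cup ÷ 28.35 g/oz ≈ 5 oz
vegetable broth: (3 cup + 11 tbsp = 3.6875 cup) × 12/5 × 240 mL/cup = 2124 mL

diced chicken: 12 oz; heavy cream: 131 g; chicken stock: 5 oz; vegetable broth: 2124 mL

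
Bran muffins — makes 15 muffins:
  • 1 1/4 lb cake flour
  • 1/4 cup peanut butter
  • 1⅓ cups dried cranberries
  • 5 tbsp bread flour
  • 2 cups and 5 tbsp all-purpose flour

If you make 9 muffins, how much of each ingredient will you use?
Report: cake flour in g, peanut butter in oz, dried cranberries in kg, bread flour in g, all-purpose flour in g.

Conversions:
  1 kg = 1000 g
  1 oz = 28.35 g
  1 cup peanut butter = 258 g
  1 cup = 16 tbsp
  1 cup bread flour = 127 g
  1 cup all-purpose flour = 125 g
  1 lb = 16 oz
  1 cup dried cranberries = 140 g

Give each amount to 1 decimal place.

cake flour: 340.2 g; peanut butter: 1.4 oz; dried cranberries: 0.1 kg; bread flour: 23.8 g; all-purpose flour: 173.4 g

Scaling factor: 9/15 = 3/5 = 0.6.
cake flour: 1.25 lb × 3/5 × 16 oz/lb × 28.35 g/oz = 340.2 g
peanut butter: 0.25 cup × 3/5 × 258 g/cup ÷ 28.35 g/oz ≈ 1.4 oz
dried cranberries: 4/3 cup × 3/5 × 140 g/cup ÷ 1000 g/kg ≈ 0.1 kg
bread flour: 5 tbsp × 3/5 ÷ 16 tbsp/cup × 127 g/cup ≈ 23.8 g
all-purpose flour: (2 cup + 5 tbsp = 2.3125 cup) × 3/5 × 125 g/cup ≈ 173.4 g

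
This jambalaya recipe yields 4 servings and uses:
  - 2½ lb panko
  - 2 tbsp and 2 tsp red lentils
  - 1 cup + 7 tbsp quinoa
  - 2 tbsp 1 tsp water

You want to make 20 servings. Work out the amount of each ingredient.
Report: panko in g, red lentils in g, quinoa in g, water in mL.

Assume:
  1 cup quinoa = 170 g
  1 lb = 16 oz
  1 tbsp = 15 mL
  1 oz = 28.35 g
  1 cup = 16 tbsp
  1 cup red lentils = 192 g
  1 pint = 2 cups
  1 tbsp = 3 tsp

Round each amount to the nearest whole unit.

Scaling factor: 20/4 = 5.
panko: 2.5 lb × 5 × 16 oz/lb × 28.35 g/oz = 5670 g
red lentils: (2 tbsp + 2 tsp = 8/3 tbsp) × 5 ÷ 16 tbsp/cup × 192 g/cup = 160 g
quinoa: (1 cup + 7 tbsp = 1.4375 cup) × 5 × 170 g/cup ≈ 1222 g
water: (2 tbsp + 1 tsp = 7/3 tbsp) × 5 × 15 mL/tbsp = 175 mL

panko: 5670 g; red lentils: 160 g; quinoa: 1222 g; water: 175 mL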